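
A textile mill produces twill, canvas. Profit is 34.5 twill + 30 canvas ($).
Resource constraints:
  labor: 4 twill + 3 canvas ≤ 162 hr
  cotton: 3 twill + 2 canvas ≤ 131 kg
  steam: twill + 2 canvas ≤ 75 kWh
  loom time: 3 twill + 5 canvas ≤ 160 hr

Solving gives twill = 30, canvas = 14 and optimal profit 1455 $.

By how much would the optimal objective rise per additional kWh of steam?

Binding: labor and loom time. Non-binding: cotton (13 unused), steam (17 unused).
Slack constraints have shadow price 0 (complementary slackness).
Dual feasibility on the basic columns requires 4·y_labor + 3·y_loom time = 34.5, 3·y_labor + 5·y_loom time = 30.
This yields shadow prices y_labor = 7.5, y_loom time = 1.5.
Shadow price of steam = 0.

0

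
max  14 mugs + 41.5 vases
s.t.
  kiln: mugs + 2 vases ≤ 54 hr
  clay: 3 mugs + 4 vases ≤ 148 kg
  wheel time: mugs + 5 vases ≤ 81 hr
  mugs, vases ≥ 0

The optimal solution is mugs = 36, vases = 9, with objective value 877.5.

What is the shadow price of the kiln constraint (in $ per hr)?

9.5

Binding: kiln and wheel time. Non-binding: clay (4 unused).
Slack constraints have shadow price 0 (complementary slackness).
The binding rows give the dual system: 1·y_kiln + 1·y_wheel time = 14 and 2·y_kiln + 5·y_wheel time = 41.5.
→ y_kiln = 9.5 and y_wheel time = 4.5.
Shadow price of kiln = 9.5.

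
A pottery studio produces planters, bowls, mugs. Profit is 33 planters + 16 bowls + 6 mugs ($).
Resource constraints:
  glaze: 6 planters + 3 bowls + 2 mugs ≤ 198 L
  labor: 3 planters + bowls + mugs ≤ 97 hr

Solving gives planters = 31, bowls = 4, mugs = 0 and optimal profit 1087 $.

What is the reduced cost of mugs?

-5

At the optimum: glaze uses 198 of 198 (binding); labor uses 97 of 97 (binding).
From A_Bᵀ y = c: 6·y_glaze + 3·y_labor = 33; 3·y_glaze + 1·y_labor = 16.
This yields shadow prices y_glaze = 5, y_labor = 1.
Reduced cost of mugs: c₃ − yᵀa₃ = 6 − (5·2 + 1·1) = 6 − 11 = -5.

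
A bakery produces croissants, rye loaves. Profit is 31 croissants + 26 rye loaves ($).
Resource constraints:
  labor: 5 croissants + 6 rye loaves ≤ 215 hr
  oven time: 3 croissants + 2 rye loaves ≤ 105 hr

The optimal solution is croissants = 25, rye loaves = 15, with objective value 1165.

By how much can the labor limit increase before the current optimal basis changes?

100

Binding constraints: labor, oven time. The basis is B = [[5,6],[3,2]] with det -8.
Per unit increase in labor, x* moves by d = (-0.25, 0.375).
The basis stays optimal until croissants reaches 0; allowable increase = 100 hr.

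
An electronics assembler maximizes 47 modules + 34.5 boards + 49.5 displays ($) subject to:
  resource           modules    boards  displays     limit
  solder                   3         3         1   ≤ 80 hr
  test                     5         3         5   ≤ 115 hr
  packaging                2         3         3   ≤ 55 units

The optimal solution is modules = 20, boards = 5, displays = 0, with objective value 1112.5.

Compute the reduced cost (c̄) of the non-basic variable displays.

Check each constraint at x*: solder 75/80 (slack 5); test 115/115 (tight); packaging 55/55 (tight).
Since solder is not tight, its dual is 0.
From A_Bᵀ y = c: 5·y_test + 2·y_packaging = 47; 3·y_test + 3·y_packaging = 34.5.
→ y_test = 8 and y_packaging = 3.5.
Reduced cost of displays: c₃ − yᵀa₃ = 49.5 − (8·5 + 3.5·3) = 49.5 − 50.5 = -1.

-1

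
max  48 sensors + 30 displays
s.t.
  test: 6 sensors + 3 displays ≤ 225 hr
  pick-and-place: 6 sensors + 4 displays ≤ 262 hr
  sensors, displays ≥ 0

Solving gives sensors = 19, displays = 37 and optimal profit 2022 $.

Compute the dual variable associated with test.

At the optimum: test uses 225 of 225 (binding); pick-and-place uses 262 of 262 (binding).
From A_Bᵀ y = c: 6·y_test + 6·y_pick-and-place = 48; 3·y_test + 4·y_pick-and-place = 30.
Solving: y_test = 2, y_pick-and-place = 6.
Shadow price of test = 2.

2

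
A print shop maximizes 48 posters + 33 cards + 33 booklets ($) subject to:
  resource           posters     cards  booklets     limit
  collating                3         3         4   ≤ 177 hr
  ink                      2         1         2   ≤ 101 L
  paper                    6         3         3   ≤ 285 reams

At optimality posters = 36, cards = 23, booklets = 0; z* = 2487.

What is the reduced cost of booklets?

-6

Check each constraint at x*: collating 177/177 (tight); ink 95/101 (slack 6); paper 285/285 (tight).
Slack constraints have shadow price 0 (complementary slackness).
Dual feasibility on the basic columns requires 3·y_collating + 6·y_paper = 48, 3·y_collating + 3·y_paper = 33.
Solving: y_collating = 6, y_paper = 5.
Reduced cost of booklets: c₃ − yᵀa₃ = 33 − (6·4 + 5·3) = 33 − 39 = -6.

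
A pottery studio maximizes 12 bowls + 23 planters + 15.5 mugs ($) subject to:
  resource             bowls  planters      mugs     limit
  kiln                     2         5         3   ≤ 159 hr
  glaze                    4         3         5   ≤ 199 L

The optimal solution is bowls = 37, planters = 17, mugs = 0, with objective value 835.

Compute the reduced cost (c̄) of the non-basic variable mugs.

At the optimum: kiln uses 159 of 159 (binding); glaze uses 199 of 199 (binding).
From A_Bᵀ y = c: 2·y_kiln + 4·y_glaze = 12; 5·y_kiln + 3·y_glaze = 23.
Solving: y_kiln = 4, y_glaze = 1.
Reduced cost of mugs: c₃ − yᵀa₃ = 15.5 − (4·3 + 1·5) = 15.5 − 17 = -1.5.

-1.5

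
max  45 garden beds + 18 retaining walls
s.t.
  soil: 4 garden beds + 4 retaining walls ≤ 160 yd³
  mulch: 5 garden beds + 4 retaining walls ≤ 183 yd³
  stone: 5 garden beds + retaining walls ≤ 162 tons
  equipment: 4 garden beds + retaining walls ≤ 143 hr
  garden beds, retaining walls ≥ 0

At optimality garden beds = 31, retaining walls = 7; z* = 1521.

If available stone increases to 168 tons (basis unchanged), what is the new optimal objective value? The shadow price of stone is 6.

1557

Δb = 6, so new z* = 1521 + (6)·(6) = 1521 + 36 = 1557.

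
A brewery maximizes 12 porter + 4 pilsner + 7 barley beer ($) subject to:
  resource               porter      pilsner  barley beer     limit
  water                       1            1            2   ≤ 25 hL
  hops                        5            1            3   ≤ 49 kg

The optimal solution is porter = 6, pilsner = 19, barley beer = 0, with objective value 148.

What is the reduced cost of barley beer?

Both water and hops are binding at x*.
From A_Bᵀ y = c: 1·y_water + 5·y_hops = 12; 1·y_water + 1·y_hops = 4.
→ y_water = 2 and y_hops = 2.
Reduced cost of barley beer: c₃ − yᵀa₃ = 7 − (2·2 + 2·3) = 7 − 10 = -3.

-3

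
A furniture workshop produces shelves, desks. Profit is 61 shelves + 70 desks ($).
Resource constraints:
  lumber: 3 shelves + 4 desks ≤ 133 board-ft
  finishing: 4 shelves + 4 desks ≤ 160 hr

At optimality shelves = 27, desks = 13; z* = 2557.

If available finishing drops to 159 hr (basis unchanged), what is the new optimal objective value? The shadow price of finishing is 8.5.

Δb = -1, so new z* = 2557 + (8.5)·(-1) = 2557 − 8.5 = 2548.5.

2548.5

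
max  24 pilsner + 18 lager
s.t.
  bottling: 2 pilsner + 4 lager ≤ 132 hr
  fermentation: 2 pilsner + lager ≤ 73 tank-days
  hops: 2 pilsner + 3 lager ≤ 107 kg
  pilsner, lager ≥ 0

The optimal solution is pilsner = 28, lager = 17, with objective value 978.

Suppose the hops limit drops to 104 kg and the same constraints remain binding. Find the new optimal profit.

At the optimum: bottling uses 124 of 132 (slack = 8); fermentation uses 73 of 73 (binding); hops uses 107 of 107 (binding).
Slack constraints have shadow price 0 (complementary slackness).
From A_Bᵀ y = c: 2·y_fermentation + 2·y_hops = 24; 1·y_fermentation + 3·y_hops = 18.
Solving: y_fermentation = 9, y_hops = 3.
Δz = y_hops·Δb = 3 × (-3) = -9, so new z* = 978 − 9 = 969.

969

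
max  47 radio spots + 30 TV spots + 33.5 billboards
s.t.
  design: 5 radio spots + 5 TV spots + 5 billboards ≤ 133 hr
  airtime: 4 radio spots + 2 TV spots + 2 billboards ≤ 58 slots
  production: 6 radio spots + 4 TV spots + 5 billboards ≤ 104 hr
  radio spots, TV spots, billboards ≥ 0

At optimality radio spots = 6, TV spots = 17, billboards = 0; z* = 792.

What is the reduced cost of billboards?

-3

Binding: airtime and production. Non-binding: design (18 unused).
Since design is not tight, its dual is 0.
The binding rows give the dual system: 4·y_airtime + 6·y_production = 47 and 2·y_airtime + 4·y_production = 30.
→ y_airtime = 2 and y_production = 6.5.
Reduced cost of billboards: c₃ − yᵀa₃ = 33.5 − (2·2 + 6.5·5) = 33.5 − 36.5 = -3.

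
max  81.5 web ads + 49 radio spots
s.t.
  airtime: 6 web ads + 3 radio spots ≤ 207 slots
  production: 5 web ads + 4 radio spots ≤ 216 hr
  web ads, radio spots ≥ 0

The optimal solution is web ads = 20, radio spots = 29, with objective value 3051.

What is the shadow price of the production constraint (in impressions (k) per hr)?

5.5

Check each constraint at x*: airtime 207/207 (tight); production 216/216 (tight).
From A_Bᵀ y = c: 6·y_airtime + 5·y_production = 81.5; 3·y_airtime + 4·y_production = 49.
Solving: y_airtime = 9, y_production = 5.5.
Shadow price of production = 5.5.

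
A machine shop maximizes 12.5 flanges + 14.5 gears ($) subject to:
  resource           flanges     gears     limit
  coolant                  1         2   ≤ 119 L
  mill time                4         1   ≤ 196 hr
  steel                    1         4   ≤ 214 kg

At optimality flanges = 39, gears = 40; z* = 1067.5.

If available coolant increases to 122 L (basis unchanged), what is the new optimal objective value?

Check each constraint at x*: coolant 119/119 (tight); mill time 196/196 (tight); steel 199/214 (slack 15).
Slack constraints have shadow price 0 (complementary slackness).
The binding rows give the dual system: 1·y_coolant + 4·y_mill time = 12.5 and 2·y_coolant + 1·y_mill time = 14.5.
→ y_coolant = 6.5 and y_mill time = 1.5.
Δz = y_coolant·Δb = 6.5 × (3) = 19.5, so new z* = 1067.5 + 19.5 = 1087.

1087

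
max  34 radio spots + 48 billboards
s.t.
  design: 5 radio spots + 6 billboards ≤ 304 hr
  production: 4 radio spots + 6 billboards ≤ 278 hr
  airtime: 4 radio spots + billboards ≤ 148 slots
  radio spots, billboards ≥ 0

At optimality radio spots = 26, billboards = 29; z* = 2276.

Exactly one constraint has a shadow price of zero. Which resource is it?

airtime

design: 304/304 (binding)
production: 278/278 (binding)
airtime: 133/148 (slack 15)
By complementary slackness, a constraint with positive slack has shadow price 0 → airtime.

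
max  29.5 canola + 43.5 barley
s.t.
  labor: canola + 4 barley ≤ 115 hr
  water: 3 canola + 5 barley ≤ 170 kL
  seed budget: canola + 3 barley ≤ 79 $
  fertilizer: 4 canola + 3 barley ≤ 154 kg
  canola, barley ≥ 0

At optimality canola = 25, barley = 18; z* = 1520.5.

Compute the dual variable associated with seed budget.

Binding: seed budget and fertilizer. Non-binding: labor (18 unused), water (5 unused).
Since labor, water are not tight, their duals are 0.
The binding rows give the dual system: 1·y_seed budget + 4·y_fertilizer = 29.5 and 3·y_seed budget + 3·y_fertilizer = 43.5.
This yields shadow prices y_seed budget = 9.5, y_fertilizer = 5.
Shadow price of seed budget = 9.5.

9.5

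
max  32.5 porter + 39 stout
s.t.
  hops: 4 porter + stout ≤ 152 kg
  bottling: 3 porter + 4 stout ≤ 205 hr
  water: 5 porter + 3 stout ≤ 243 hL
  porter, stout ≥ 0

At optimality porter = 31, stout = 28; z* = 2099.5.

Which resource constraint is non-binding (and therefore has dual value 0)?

hops: 152/152 (binding)
bottling: 205/205 (binding)
water: 239/243 (slack 4)
By complementary slackness, a constraint with positive slack has shadow price 0 → water.

water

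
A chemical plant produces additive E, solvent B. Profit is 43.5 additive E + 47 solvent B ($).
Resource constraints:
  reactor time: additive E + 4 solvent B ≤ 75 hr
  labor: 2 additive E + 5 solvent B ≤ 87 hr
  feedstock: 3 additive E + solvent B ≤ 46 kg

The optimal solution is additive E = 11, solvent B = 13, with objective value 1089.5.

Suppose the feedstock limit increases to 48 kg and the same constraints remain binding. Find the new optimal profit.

1108.5

Check each constraint at x*: reactor time 63/75 (slack 12); labor 87/87 (tight); feedstock 46/46 (tight).
Slack constraints have shadow price 0 (complementary slackness).
The binding rows give the dual system: 2·y_labor + 3·y_feedstock = 43.5 and 5·y_labor + 1·y_feedstock = 47.
Solving: y_labor = 7.5, y_feedstock = 9.5.
Δz = y_feedstock·Δb = 9.5 × (2) = 19, so new z* = 1089.5 + 19 = 1108.5.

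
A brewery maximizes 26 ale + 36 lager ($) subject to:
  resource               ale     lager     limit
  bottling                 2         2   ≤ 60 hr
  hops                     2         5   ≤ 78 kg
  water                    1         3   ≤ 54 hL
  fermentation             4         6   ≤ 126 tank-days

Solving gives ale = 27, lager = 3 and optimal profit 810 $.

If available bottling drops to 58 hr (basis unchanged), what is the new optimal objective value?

804

At the optimum: bottling uses 60 of 60 (binding); hops uses 69 of 78 (slack = 9); water uses 36 of 54 (slack = 18); fermentation uses 126 of 126 (binding).
Since hops, water are not tight, their duals are 0.
The binding rows give the dual system: 2·y_bottling + 4·y_fermentation = 26 and 2·y_bottling + 6·y_fermentation = 36.
Solving: y_bottling = 3, y_fermentation = 5.
Δz = y_bottling·Δb = 3 × (-2) = -6, so new z* = 810 − 6 = 804.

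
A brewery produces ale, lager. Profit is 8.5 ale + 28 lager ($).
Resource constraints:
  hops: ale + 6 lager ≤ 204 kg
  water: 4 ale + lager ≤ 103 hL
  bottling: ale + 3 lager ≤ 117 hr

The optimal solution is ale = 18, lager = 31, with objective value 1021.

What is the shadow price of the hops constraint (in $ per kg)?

Binding: hops and water. Non-binding: bottling (6 unused).
Since bottling is not tight, its dual is 0.
Dual feasibility on the basic columns requires 1·y_hops + 4·y_water = 8.5, 6·y_hops + 1·y_water = 28.
→ y_hops = 4.5 and y_water = 1.
Shadow price of hops = 4.5.

4.5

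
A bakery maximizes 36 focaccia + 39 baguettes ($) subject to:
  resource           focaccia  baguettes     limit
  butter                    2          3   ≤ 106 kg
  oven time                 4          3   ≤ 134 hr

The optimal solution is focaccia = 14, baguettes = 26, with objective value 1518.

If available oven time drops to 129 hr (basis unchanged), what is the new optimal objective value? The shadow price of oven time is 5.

Δb = -5, so new z* = 1518 + (5)·(-5) = 1518 − 25 = 1493.

1493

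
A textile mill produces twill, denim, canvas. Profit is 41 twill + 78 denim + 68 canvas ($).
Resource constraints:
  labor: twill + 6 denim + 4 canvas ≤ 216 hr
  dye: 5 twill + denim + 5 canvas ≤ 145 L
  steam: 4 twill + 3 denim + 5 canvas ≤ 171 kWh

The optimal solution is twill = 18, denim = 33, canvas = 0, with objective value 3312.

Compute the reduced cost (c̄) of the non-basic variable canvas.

-8

Binding: labor and steam. Non-binding: dye (22 unused).
By complementary slackness, y = 0 for the non-binding constraint.
From A_Bᵀ y = c: 1·y_labor + 4·y_steam = 41; 6·y_labor + 3·y_steam = 78.
Solving: y_labor = 9, y_steam = 8.
Reduced cost of canvas: c₃ − yᵀa₃ = 68 − (9·4 + 8·5) = 68 − 76 = -8.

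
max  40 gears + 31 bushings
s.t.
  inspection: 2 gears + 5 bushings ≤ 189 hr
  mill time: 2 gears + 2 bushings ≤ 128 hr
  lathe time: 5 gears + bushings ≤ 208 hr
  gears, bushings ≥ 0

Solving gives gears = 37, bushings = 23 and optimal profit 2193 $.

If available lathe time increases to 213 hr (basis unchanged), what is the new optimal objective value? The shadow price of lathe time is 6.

Δb = 5, so new z* = 2193 + (6)·(5) = 2193 + 30 = 2223.

2223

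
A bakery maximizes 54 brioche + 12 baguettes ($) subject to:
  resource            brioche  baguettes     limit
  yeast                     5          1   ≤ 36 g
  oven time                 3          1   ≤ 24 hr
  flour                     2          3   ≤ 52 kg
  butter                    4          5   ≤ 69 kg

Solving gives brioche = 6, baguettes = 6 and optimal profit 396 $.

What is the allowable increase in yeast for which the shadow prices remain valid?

4

Binding constraints: yeast, oven time. The basis is B = [[5,1],[3,1]] with det 2.
Per unit increase in yeast, x* moves by d = (0.5, -1.5).
The basis stays optimal until baguettes reaches 0; allowable increase = 4 g.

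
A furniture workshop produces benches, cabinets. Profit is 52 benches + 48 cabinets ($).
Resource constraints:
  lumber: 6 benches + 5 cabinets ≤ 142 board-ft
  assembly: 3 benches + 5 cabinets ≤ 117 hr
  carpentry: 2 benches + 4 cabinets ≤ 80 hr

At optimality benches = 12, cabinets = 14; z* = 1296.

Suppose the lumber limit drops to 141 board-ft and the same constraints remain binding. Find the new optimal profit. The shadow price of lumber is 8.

Δb = -1, so new z* = 1296 + (8)·(-1) = 1296 − 8 = 1288.

1288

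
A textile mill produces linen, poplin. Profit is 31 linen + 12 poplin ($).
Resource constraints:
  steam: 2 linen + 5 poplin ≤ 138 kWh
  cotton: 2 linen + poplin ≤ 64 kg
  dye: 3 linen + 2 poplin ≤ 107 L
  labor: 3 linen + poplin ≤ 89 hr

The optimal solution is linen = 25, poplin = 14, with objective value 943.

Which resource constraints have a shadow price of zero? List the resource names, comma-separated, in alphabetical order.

steam: 120/138 (slack 18)
cotton: 64/64 (binding)
dye: 103/107 (slack 4)
labor: 89/89 (binding)
By complementary slackness, a constraint with positive slack has shadow price 0 → dye, steam.

dye, steam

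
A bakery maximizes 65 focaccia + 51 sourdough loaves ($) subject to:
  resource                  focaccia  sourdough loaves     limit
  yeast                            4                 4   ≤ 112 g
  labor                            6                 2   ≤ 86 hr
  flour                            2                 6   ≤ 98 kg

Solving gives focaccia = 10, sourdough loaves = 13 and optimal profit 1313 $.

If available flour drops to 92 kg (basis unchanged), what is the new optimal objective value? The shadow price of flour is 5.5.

1280

Δb = -6, so new z* = 1313 + (5.5)·(-6) = 1313 − 33 = 1280.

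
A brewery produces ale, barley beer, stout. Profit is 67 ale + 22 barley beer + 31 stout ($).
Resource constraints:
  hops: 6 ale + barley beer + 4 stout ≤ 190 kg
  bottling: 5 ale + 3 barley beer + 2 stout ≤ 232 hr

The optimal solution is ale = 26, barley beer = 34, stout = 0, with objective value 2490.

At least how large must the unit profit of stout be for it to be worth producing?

38

Both hops and bottling are binding at x*.
The binding rows give the dual system: 6·y_hops + 5·y_bottling = 67 and 1·y_hops + 3·y_bottling = 22.
This yields shadow prices y_hops = 7, y_bottling = 5.
stout enters the basis when its profit ≥ yᵀa₃ = 7·4 + 5·2 = 38.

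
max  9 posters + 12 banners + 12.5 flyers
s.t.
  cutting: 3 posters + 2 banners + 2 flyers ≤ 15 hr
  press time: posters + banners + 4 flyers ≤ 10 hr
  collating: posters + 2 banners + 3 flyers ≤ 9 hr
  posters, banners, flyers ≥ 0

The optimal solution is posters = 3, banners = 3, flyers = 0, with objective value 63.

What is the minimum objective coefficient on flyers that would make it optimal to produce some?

16.5

At the optimum: cutting uses 15 of 15 (binding); press time uses 6 of 10 (slack = 4); collating uses 9 of 9 (binding).
By complementary slackness, y = 0 for the non-binding constraint.
The binding rows give the dual system: 3·y_cutting + 1·y_collating = 9 and 2·y_cutting + 2·y_collating = 12.
This yields shadow prices y_cutting = 1.5, y_collating = 4.5.
flyers enters the basis when its profit ≥ yᵀa₃ = 1.5·2 + 4.5·3 = 16.5.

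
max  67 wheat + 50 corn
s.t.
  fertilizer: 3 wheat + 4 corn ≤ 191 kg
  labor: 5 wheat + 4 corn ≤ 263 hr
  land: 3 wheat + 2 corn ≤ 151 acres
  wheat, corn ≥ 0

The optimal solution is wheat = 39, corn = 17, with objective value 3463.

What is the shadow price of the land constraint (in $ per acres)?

Binding: labor and land. Non-binding: fertilizer (6 unused).
Slack constraints have shadow price 0 (complementary slackness).
From A_Bᵀ y = c: 5·y_labor + 3·y_land = 67; 4·y_labor + 2·y_land = 50.
→ y_labor = 8 and y_land = 9.
Shadow price of land = 9.

9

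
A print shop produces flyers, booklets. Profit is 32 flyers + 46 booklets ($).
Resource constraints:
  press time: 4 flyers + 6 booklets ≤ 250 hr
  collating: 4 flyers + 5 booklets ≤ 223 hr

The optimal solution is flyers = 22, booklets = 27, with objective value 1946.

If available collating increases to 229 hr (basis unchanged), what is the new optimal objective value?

1958

Check each constraint at x*: press time 250/250 (tight); collating 223/223 (tight).
The binding rows give the dual system: 4·y_press time + 4·y_collating = 32 and 6·y_press time + 5·y_collating = 46.
→ y_press time = 6 and y_collating = 2.
Δz = y_collating·Δb = 2 × (6) = 12, so new z* = 1946 + 12 = 1958.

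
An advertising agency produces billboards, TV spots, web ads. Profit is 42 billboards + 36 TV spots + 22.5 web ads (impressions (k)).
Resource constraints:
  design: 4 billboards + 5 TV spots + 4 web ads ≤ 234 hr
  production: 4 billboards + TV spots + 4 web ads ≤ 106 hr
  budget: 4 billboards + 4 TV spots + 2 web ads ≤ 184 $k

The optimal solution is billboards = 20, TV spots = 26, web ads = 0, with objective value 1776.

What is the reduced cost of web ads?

-2.5

Check each constraint at x*: design 210/234 (slack 24); production 106/106 (tight); budget 184/184 (tight).
Since design is not tight, its dual is 0.
From A_Bᵀ y = c: 4·y_production + 4·y_budget = 42; 1·y_production + 4·y_budget = 36.
Solving: y_production = 2, y_budget = 8.5.
Reduced cost of web ads: c₃ − yᵀa₃ = 22.5 − (2·4 + 8.5·2) = 22.5 − 25 = -2.5.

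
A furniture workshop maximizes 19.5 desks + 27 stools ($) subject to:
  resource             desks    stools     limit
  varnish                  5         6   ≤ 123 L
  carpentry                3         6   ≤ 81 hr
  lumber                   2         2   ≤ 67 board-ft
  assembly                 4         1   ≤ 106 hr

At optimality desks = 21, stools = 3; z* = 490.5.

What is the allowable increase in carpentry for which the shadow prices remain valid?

42

Binding constraints: varnish, carpentry. The basis is B = [[5,6],[3,6]] with det 12.
Per unit increase in carpentry, x* moves by d = (-0.5, 0.4167).
The basis stays optimal until desks reaches 0; allowable increase = 42 hr.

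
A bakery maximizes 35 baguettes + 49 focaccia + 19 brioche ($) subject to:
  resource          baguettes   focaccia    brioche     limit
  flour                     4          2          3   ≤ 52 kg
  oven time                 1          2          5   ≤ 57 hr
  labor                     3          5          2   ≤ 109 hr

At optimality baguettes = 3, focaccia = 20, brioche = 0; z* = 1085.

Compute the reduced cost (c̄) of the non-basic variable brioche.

At the optimum: flour uses 52 of 52 (binding); oven time uses 43 of 57 (slack = 14); labor uses 109 of 109 (binding).
Slack constraints have shadow price 0 (complementary slackness).
From A_Bᵀ y = c: 4·y_flour + 3·y_labor = 35; 2·y_flour + 5·y_labor = 49.
Solving: y_flour = 2, y_labor = 9.
Reduced cost of brioche: c₃ − yᵀa₃ = 19 − (2·3 + 9·2) = 19 − 24 = -5.

-5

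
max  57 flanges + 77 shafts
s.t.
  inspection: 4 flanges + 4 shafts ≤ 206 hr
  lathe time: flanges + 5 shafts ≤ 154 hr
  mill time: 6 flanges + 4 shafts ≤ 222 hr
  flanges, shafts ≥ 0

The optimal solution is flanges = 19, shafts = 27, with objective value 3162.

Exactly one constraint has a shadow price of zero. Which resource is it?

inspection

inspection: 184/206 (slack 22)
lathe time: 154/154 (binding)
mill time: 222/222 (binding)
By complementary slackness, a constraint with positive slack has shadow price 0 → inspection.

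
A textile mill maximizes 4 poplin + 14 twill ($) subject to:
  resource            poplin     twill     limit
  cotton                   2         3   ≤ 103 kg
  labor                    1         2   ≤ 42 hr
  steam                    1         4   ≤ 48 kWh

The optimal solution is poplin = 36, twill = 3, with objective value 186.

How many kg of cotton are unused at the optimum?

22

cotton used = 2·36 + 3·3 = 81; slack = 103 − 81 = 22.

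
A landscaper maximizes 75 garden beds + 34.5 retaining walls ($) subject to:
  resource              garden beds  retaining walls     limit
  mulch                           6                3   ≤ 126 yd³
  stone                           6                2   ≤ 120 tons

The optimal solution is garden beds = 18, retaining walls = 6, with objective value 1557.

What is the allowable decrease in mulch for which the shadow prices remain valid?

6

Binding constraints: mulch, stone. The basis is B = [[6,3],[6,2]] with det -6.
Per unit decrease in mulch, x* moves by d = (0.3333, -1).
The basis stays optimal until retaining walls reaches 0; allowable decrease = 6 yd³.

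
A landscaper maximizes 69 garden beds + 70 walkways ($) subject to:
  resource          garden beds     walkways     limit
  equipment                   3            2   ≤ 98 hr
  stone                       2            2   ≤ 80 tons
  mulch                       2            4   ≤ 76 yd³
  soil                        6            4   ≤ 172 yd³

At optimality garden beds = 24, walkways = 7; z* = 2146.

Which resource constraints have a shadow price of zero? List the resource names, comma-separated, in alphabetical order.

equipment, stone

equipment: 86/98 (slack 12)
stone: 62/80 (slack 18)
mulch: 76/76 (binding)
soil: 172/172 (binding)
By complementary slackness, a constraint with positive slack has shadow price 0 → equipment, stone.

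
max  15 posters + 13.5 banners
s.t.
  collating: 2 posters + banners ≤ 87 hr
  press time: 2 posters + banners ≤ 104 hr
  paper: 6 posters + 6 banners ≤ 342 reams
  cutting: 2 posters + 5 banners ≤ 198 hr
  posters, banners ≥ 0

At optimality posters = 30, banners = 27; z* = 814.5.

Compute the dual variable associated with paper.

2

Binding: collating and paper. Non-binding: press time (17 unused), cutting (3 unused).
Since press time, cutting are not tight, their duals are 0.
The binding rows give the dual system: 2·y_collating + 6·y_paper = 15 and 1·y_collating + 6·y_paper = 13.5.
Solving: y_collating = 1.5, y_paper = 2.
Shadow price of paper = 2.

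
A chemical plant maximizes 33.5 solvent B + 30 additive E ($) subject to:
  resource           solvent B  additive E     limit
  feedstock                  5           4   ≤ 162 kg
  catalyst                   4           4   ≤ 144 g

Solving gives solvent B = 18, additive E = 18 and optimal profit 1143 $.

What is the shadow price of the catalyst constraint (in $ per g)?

Both feedstock and catalyst are binding at x*.
The binding rows give the dual system: 5·y_feedstock + 4·y_catalyst = 33.5 and 4·y_feedstock + 4·y_catalyst = 30.
This yields shadow prices y_feedstock = 3.5, y_catalyst = 4.
Shadow price of catalyst = 4.

4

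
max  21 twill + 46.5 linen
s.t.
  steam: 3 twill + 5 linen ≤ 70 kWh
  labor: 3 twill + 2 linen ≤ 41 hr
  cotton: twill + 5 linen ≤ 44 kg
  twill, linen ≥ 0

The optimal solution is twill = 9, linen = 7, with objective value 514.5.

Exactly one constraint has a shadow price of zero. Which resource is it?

steam

steam: 62/70 (slack 8)
labor: 41/41 (binding)
cotton: 44/44 (binding)
By complementary slackness, a constraint with positive slack has shadow price 0 → steam.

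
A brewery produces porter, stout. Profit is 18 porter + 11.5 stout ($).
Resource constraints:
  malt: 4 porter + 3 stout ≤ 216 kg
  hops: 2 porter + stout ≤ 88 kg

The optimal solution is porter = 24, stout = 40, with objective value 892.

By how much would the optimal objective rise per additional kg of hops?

Check each constraint at x*: malt 216/216 (tight); hops 88/88 (tight).
Dual feasibility on the basic columns requires 4·y_malt + 2·y_hops = 18, 3·y_malt + 1·y_hops = 11.5.
Solving: y_malt = 2.5, y_hops = 4.
Shadow price of hops = 4.

4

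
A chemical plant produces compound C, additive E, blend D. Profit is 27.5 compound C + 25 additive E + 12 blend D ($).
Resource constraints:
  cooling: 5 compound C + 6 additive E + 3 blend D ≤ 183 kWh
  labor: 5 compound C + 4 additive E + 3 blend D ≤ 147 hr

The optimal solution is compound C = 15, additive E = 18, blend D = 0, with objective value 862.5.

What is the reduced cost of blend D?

-4.5

Both cooling and labor are binding at x*.
The binding rows give the dual system: 5·y_cooling + 5·y_labor = 27.5 and 6·y_cooling + 4·y_labor = 25.
Solving: y_cooling = 1.5, y_labor = 4.
Reduced cost of blend D: c₃ − yᵀa₃ = 12 − (1.5·3 + 4·3) = 12 − 16.5 = -4.5.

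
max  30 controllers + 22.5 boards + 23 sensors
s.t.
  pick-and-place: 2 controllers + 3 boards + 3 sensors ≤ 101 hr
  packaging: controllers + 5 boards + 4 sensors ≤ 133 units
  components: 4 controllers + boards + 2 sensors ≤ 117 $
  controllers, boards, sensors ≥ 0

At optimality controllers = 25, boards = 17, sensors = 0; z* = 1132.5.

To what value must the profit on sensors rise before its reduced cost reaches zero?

At the optimum: pick-and-place uses 101 of 101 (binding); packaging uses 110 of 133 (slack = 23); components uses 117 of 117 (binding).
Since packaging is not tight, its dual is 0.
From A_Bᵀ y = c: 2·y_pick-and-place + 4·y_components = 30; 3·y_pick-and-place + 1·y_components = 22.5.
Solving: y_pick-and-place = 6, y_components = 4.5.
sensors enters the basis when its profit ≥ yᵀa₃ = 6·3 + 4.5·2 = 27.

27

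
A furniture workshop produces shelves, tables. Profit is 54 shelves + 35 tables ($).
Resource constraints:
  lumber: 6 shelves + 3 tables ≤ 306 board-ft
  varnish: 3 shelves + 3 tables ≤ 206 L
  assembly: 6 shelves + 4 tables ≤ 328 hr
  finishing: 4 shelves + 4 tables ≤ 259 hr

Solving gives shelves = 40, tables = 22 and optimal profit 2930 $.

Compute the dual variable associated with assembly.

At the optimum: lumber uses 306 of 306 (binding); varnish uses 186 of 206 (slack = 20); assembly uses 328 of 328 (binding); finishing uses 248 of 259 (slack = 11).
Slack constraints have shadow price 0 (complementary slackness).
Dual feasibility on the basic columns requires 6·y_lumber + 6·y_assembly = 54, 3·y_lumber + 4·y_assembly = 35.
→ y_lumber = 1 and y_assembly = 8.
Shadow price of assembly = 8.

8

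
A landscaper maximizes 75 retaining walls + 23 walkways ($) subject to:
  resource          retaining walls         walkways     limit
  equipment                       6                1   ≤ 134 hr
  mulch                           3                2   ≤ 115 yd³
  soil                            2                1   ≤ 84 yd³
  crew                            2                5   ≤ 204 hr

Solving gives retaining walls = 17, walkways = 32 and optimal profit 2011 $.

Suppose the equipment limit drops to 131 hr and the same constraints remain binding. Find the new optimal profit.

1984

Binding: equipment and mulch. Non-binding: soil (18 unused), crew (10 unused).
By complementary slackness, y = 0 for the non-binding constraints.
The binding rows give the dual system: 6·y_equipment + 3·y_mulch = 75 and 1·y_equipment + 2·y_mulch = 23.
This yields shadow prices y_equipment = 9, y_mulch = 7.
Δz = y_equipment·Δb = 9 × (-3) = -27, so new z* = 2011 − 27 = 1984.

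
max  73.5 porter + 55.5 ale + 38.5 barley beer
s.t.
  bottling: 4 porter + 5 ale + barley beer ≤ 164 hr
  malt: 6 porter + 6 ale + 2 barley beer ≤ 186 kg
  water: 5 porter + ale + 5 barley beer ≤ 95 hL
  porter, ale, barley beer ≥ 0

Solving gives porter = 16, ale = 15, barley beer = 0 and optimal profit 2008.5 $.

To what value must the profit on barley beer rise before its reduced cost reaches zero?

Check each constraint at x*: bottling 139/164 (slack 25); malt 186/186 (tight); water 95/95 (tight).
Slack constraints have shadow price 0 (complementary slackness).
Dual feasibility on the basic columns requires 6·y_malt + 5·y_water = 73.5, 6·y_malt + 1·y_water = 55.5.
→ y_malt = 8.5 and y_water = 4.5.
barley beer enters the basis when its profit ≥ yᵀa₃ = 8.5·2 + 4.5·5 = 39.5.

39.5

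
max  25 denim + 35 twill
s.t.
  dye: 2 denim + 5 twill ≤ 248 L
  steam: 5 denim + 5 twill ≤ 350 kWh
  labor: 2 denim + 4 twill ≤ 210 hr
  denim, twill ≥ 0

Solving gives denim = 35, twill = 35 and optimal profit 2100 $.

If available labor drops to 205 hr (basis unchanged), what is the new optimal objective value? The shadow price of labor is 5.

Δb = -5, so new z* = 2100 + (5)·(-5) = 2100 − 25 = 2075.

2075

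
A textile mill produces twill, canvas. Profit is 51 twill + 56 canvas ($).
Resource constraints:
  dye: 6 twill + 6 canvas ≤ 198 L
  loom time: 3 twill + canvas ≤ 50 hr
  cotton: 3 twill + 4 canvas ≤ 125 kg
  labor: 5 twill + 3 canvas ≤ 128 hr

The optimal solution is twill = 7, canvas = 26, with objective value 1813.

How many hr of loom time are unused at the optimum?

loom time used = 3·7 + 1·26 = 47; slack = 50 − 47 = 3.

3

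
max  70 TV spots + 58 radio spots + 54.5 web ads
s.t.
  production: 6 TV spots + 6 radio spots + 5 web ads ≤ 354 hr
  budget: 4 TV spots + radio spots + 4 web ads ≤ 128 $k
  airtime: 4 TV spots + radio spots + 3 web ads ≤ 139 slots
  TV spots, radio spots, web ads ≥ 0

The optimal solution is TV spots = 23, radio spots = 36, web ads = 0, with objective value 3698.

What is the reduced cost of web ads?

Check each constraint at x*: production 354/354 (tight); budget 128/128 (tight); airtime 128/139 (slack 11).
Slack constraints have shadow price 0 (complementary slackness).
The binding rows give the dual system: 6·y_production + 4·y_budget = 70 and 6·y_production + 1·y_budget = 58.
Solving: y_production = 9, y_budget = 4.
Reduced cost of web ads: c₃ − yᵀa₃ = 54.5 − (9·5 + 4·4) = 54.5 − 61 = -6.5.

-6.5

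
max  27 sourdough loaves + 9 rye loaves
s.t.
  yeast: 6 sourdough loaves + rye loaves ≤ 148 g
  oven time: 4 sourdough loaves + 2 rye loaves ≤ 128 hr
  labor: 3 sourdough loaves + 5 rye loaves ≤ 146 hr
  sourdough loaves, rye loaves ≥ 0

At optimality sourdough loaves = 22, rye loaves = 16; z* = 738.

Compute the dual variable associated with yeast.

4

Check each constraint at x*: yeast 148/148 (tight); oven time 120/128 (slack 8); labor 146/146 (tight).
Since oven time is not tight, its dual is 0.
From A_Bᵀ y = c: 6·y_yeast + 3·y_labor = 27; 1·y_yeast + 5·y_labor = 9.
Solving: y_yeast = 4, y_labor = 1.
Shadow price of yeast = 4.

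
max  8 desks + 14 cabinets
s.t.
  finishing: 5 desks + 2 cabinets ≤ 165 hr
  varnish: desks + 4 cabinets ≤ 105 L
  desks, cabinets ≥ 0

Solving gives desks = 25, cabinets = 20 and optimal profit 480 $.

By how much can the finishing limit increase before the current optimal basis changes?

360

Binding constraints: finishing, varnish. The basis is B = [[5,2],[1,4]] with det 18.
Per unit increase in finishing, x* moves by d = (0.2222, -0.0556).
The basis stays optimal until cabinets reaches 0; allowable increase = 360 hr.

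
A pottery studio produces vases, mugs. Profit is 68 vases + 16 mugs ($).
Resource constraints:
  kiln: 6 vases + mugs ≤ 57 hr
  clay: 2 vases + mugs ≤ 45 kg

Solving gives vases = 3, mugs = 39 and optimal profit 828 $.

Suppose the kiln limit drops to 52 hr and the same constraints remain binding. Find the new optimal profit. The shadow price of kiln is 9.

783

Δb = -5, so new z* = 828 + (9)·(-5) = 828 − 45 = 783.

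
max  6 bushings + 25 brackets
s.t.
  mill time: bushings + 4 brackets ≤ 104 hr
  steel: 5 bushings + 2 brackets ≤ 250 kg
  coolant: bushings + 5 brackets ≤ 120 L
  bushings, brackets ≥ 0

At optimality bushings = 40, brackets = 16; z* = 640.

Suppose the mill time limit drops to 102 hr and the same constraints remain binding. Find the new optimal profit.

630

At the optimum: mill time uses 104 of 104 (binding); steel uses 232 of 250 (slack = 18); coolant uses 120 of 120 (binding).
Since steel is not tight, its dual is 0.
From A_Bᵀ y = c: 1·y_mill time + 1·y_coolant = 6; 4·y_mill time + 5·y_coolant = 25.
Solving: y_mill time = 5, y_coolant = 1.
Δz = y_mill time·Δb = 5 × (-2) = -10, so new z* = 640 − 10 = 630.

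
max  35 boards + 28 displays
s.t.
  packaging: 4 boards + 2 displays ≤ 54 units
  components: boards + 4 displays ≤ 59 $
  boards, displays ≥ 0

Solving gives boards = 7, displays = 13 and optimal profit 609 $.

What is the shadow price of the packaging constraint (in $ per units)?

Check each constraint at x*: packaging 54/54 (tight); components 59/59 (tight).
The binding rows give the dual system: 4·y_packaging + 1·y_components = 35 and 2·y_packaging + 4·y_components = 28.
Solving: y_packaging = 8, y_components = 3.
Shadow price of packaging = 8.

8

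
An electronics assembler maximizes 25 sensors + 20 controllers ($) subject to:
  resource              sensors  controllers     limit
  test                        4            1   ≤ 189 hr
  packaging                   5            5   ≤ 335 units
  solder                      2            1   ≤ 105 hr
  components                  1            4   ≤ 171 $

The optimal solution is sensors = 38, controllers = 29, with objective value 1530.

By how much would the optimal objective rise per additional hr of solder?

Binding: packaging and solder. Non-binding: test (8 unused), components (17 unused).
Slack constraints have shadow price 0 (complementary slackness).
From A_Bᵀ y = c: 5·y_packaging + 2·y_solder = 25; 5·y_packaging + 1·y_solder = 20.
→ y_packaging = 3 and y_solder = 5.
Shadow price of solder = 5.

5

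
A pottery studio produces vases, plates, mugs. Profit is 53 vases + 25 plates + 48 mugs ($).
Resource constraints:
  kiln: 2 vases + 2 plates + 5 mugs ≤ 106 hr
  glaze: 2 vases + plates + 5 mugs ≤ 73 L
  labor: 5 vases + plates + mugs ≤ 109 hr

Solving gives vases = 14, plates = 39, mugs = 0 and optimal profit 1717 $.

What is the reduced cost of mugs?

Binding: kiln and labor. Non-binding: glaze (6 unused).
By complementary slackness, y = 0 for the non-binding constraint.
From A_Bᵀ y = c: 2·y_kiln + 5·y_labor = 53; 2·y_kiln + 1·y_labor = 25.
This yields shadow prices y_kiln = 9, y_labor = 7.
Reduced cost of mugs: c₃ − yᵀa₃ = 48 − (9·5 + 7·1) = 48 − 52 = -4.

-4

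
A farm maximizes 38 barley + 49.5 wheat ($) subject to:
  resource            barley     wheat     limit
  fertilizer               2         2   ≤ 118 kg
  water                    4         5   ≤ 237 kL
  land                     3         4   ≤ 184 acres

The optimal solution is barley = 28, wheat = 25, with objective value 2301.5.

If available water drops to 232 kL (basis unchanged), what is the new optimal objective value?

2284

Check each constraint at x*: fertilizer 106/118 (slack 12); water 237/237 (tight); land 184/184 (tight).
Slack constraints have shadow price 0 (complementary slackness).
The binding rows give the dual system: 4·y_water + 3·y_land = 38 and 5·y_water + 4·y_land = 49.5.
This yields shadow prices y_water = 3.5, y_land = 8.
Δz = y_water·Δb = 3.5 × (-5) = -17.5, so new z* = 2301.5 − 17.5 = 2284.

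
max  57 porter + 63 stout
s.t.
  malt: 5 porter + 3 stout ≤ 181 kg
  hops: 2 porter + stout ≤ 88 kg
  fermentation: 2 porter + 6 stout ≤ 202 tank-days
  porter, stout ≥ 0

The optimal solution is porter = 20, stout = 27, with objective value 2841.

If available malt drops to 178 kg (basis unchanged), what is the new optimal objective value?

2814

At the optimum: malt uses 181 of 181 (binding); hops uses 67 of 88 (slack = 21); fermentation uses 202 of 202 (binding).
By complementary slackness, y = 0 for the non-binding constraint.
Dual feasibility on the basic columns requires 5·y_malt + 2·y_fermentation = 57, 3·y_malt + 6·y_fermentation = 63.
This yields shadow prices y_malt = 9, y_fermentation = 6.
Δz = y_malt·Δb = 9 × (-3) = -27, so new z* = 2841 − 27 = 2814.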